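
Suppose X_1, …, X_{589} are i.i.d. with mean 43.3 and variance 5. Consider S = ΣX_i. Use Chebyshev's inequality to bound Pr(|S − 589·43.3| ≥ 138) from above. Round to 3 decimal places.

0.155

Var(S) = n·Var(X_i) = 589·5 = 2945.
Chebyshev: Pr(|S − 589·43.3| ≥ 138) ≤ Var(S)/138² = 2945/19044 = 0.1546.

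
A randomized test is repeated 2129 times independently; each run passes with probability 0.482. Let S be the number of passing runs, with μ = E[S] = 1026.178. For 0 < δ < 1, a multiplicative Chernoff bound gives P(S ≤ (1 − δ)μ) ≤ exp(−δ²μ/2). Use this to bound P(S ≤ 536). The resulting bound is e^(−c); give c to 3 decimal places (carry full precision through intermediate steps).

Write 536 = (1 − δ)μ, so δ = 1 − 536/1026.178 = 0.4776735…
Then the exponent is δ²μ/2 = (μ − 536)²/(2μ) = 117.072512.

117.073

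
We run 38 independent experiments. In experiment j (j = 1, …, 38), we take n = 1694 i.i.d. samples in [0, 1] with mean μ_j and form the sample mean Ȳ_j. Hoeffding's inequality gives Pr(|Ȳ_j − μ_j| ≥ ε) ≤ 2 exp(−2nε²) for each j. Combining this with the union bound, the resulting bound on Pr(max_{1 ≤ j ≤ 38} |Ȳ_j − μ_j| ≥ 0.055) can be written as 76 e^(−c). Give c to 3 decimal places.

Union bound over the 38 events: Pr(max_{1 ≤ j ≤ 38} |Ȳ_j − μ_j| ≥ 0.055) ≤ 38·2·exp(−2nε²) = 76 exp(−2·1694·0.055²).
So c = 2·1694·0.055² = 10.2487.

10.249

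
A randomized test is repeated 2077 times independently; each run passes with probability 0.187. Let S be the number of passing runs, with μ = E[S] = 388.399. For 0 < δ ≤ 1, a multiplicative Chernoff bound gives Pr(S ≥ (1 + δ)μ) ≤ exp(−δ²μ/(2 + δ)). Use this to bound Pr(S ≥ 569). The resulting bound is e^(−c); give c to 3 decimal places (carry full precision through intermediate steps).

34.068

Write 569 = (1 + δ)μ, so δ = 569/388.399 − 1 = 0.4649883…
Then the exponent is δ²μ/(2 + δ) = (569 − μ)² / (μ·(2 + δ)) = 34.068054.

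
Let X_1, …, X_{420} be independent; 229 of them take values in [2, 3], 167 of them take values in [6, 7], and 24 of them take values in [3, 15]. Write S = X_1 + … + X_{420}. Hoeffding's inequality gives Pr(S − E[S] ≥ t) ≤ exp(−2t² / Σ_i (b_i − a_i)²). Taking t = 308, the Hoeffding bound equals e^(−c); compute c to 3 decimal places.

49.254

Σ(b_i − a_i)² = 229·1² + 167·1² + 24·12² = 3852.
c = 2t² / 3852 = 2·308² / 3852 = 49.2544.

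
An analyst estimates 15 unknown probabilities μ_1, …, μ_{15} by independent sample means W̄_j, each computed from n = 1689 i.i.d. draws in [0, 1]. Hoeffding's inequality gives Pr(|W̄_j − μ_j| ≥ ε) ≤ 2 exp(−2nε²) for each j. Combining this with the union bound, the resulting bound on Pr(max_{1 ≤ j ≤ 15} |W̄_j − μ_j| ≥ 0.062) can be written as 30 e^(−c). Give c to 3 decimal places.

12.985

Union bound over the 15 events: Pr(max_{1 ≤ j ≤ 15} |W̄_j − μ_j| ≥ 0.062) ≤ 15·2·exp(−2nε²) = 30 exp(−2·1689·0.062²).
So c = 2·1689·0.062² = 12.9850.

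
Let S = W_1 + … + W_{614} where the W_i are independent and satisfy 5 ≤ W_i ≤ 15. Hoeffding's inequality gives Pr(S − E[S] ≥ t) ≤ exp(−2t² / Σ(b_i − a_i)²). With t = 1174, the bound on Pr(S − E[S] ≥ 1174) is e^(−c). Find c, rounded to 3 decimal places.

Σ(b_i − a_i)² = 614·(10)² = 61400.
c = 2t²/61400 = 2·1174²/61400 = 44.8950.

44.895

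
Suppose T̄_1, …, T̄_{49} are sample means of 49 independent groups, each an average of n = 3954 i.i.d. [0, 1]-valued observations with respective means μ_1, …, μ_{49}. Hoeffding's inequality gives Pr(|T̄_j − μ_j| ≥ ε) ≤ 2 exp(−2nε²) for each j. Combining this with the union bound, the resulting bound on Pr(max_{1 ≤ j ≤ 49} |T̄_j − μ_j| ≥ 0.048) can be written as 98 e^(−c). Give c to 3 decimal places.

18.220

Union bound over the 49 events: Pr(max_{1 ≤ j ≤ 49} |T̄_j − μ_j| ≥ 0.048) ≤ 49·2·exp(−2nε²) = 98 exp(−2·3954·0.048²).
So c = 2·3954·0.048² = 18.2200.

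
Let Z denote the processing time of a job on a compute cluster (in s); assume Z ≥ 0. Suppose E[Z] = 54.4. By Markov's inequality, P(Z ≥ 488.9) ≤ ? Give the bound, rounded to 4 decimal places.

0.1113

Markov's inequality: for a non-negative random variable, P(Z ≥ a) ≤ E[Z]/a.
Here E[Z] = 54.4 and a = 488.9, so the bound is 54.4/488.9 = 0.1113.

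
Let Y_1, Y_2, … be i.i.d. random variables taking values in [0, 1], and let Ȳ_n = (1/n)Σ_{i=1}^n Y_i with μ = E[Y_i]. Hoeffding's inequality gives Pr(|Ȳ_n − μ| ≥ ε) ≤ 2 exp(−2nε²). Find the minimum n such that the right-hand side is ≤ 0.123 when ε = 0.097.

149

Require 2·exp(−2nε²) ≤ 0.123, i.e. 2nε² ≥ ln(2/0.123) = 2.788718.
So n ≥ 2.788718 / (2·0.097²) = 148.194.
The smallest integer n is 149.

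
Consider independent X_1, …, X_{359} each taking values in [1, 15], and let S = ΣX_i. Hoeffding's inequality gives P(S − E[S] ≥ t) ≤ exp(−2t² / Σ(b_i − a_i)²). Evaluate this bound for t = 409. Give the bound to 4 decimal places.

0.0086

Σ(b_i − a_i)² = 359·(14)² = 70364.
Exponent = 2·409²/70364 = 4.7547.
Bound = exp(−4.7547) = 0.00861.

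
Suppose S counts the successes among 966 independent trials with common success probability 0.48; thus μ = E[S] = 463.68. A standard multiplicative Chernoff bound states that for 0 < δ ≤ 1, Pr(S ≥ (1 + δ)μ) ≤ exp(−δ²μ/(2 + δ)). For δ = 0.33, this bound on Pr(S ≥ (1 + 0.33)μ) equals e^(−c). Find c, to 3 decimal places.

c = δ²μ/(2 + δ) = 0.33²·463.68/(2 + 0.33) = 21.6716.

21.672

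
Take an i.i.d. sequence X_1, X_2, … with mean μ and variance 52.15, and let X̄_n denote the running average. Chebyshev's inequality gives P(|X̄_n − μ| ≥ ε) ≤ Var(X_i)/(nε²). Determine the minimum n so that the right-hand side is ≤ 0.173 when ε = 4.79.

Require 52.15/(n·4.79²) ≤ 0.173, i.e. n ≥ 52.15/(0.173·4.79²) = 13.138.
The smallest integer n is 14.

14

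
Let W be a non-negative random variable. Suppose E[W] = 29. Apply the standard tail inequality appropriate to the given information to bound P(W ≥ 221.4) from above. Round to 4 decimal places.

0.1310

Only the mean of a non-negative variable is known, so Markov's inequality is the applicable tail bound.
Markov's inequality: for a non-negative random variable, P(W ≥ a) ≤ E[W]/a.
Here E[W] = 29 and a = 221.4, so the bound is 29/221.4 = 0.1310.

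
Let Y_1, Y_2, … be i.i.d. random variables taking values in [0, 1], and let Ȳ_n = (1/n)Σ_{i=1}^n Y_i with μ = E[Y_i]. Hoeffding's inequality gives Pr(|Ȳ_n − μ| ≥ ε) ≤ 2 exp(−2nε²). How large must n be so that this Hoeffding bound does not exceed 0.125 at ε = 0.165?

51

Require 2·exp(−2nε²) ≤ 0.125, i.e. 2nε² ≥ ln(2/0.125) = 2.772589.
So n ≥ 2.772589 / (2·0.165²) = 50.920.
The smallest integer n is 51.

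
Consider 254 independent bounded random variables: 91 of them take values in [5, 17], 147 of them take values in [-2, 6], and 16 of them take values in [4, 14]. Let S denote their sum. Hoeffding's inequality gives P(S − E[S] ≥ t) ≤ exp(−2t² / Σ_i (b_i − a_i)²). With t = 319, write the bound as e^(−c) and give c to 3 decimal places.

8.441

Σ(b_i − a_i)² = 91·12² + 147·8² + 16·10² = 24112.
c = 2t² / 24112 = 2·319² / 24112 = 8.4407.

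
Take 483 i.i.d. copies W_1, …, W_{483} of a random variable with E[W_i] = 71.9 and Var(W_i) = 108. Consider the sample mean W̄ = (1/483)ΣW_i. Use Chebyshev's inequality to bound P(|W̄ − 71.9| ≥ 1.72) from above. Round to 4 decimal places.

0.0756

Var(W̄) = Var(W_i)/n = 108/483 = 0.2236.
Chebyshev: P(|W̄ − 71.9| ≥ 1.72) ≤ Var(W̄)/(1.72)² = 108/(483·1.72²) = 0.0756.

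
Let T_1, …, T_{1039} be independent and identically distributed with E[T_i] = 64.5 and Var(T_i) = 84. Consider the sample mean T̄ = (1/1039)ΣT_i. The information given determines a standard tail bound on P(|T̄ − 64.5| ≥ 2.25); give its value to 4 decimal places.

0.0160

With mean and variance of each term known, Chebyshev's inequality bounds the deviation of the sum (or sample mean).
Var(T̄) = Var(T_i)/n = 84/1039 = 0.080847.
Chebyshev: P(|T̄ − 64.5| ≥ 2.25) ≤ Var(T̄)/(2.25)² = 84/(1039·2.25²) = 0.0160.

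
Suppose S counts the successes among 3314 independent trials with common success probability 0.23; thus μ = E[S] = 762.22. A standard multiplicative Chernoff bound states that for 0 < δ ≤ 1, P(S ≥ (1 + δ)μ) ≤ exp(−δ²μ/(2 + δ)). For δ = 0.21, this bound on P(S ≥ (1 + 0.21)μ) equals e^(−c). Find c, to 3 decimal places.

15.210

c = δ²μ/(2 + δ) = 0.21²·762.22/(2 + 0.21) = 15.2099.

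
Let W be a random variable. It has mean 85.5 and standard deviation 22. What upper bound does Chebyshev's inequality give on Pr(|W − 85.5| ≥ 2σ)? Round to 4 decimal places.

0.2500

Chebyshev: Pr(|W − μ| ≥ t) ≤ Var(W)/t².
Var(W) = σ² = 22² = 484.
t = 2·22 = 44.
Bound = 484 / 1936 = 0.2500.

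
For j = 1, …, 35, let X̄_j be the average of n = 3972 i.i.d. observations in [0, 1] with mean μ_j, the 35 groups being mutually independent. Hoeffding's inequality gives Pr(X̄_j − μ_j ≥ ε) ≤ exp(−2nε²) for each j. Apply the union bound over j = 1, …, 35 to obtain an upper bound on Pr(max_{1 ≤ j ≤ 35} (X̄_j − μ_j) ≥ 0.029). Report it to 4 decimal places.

Per-experiment Hoeffding bound: exp(−2·3972·0.029²) = exp(−6.68090) = 0.0012546.
Union bound over 35 events: 35·0.0012546 = 0.04391.

0.0439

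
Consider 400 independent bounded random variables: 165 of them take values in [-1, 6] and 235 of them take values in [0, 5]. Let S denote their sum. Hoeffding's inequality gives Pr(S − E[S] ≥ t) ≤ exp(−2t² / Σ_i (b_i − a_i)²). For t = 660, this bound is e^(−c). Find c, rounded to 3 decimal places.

Σ(b_i − a_i)² = 165·7² + 235·5² = 13960.
c = 2t² / 13960 = 2·660² / 13960 = 62.4069.

62.407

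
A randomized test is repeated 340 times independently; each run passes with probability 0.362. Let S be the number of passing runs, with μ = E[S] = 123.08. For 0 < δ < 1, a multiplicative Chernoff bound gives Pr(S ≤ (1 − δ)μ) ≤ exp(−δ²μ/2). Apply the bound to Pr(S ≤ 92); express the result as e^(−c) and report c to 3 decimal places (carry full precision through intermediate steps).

Write 92 = (1 − δ)μ, so δ = 1 − 92/123.08 = 0.2525187…
Then the exponent is δ²μ/2 = (μ − 92)²/(2μ) = 3.924140.

3.924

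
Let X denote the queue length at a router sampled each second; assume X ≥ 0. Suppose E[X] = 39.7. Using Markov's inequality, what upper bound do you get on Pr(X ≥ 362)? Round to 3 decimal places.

Markov's inequality: for a non-negative random variable, Pr(X ≥ a) ≤ E[X]/a.
Here E[X] = 39.7 and a = 362, so the bound is 39.7/362 = 0.1097.

0.110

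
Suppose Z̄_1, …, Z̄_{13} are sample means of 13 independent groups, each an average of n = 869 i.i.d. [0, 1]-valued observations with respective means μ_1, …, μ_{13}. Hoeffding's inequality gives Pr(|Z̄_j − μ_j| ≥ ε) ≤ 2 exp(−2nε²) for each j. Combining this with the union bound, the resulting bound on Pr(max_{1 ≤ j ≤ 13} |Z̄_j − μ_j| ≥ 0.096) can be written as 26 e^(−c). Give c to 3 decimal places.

16.017

Union bound over the 13 events: Pr(max_{1 ≤ j ≤ 13} |Z̄_j − μ_j| ≥ 0.096) ≤ 13·2·exp(−2nε²) = 26 exp(−2·869·0.096²).
So c = 2·869·0.096² = 16.0174.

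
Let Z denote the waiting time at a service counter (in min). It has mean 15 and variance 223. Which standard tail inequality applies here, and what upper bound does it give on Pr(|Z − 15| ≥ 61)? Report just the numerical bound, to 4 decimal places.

Mean and variance are known, so Chebyshev's inequality applies.
Chebyshev: Pr(|Z − μ| ≥ t) ≤ Var(Z)/t².
Bound = 223 / 3721 = 0.0599.

0.0599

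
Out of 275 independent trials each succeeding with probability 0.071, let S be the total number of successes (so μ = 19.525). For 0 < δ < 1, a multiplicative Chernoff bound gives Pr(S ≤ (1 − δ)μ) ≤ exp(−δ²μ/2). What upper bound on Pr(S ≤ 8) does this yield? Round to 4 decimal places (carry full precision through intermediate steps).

Write 8 = (1 − δ)μ, so δ = 1 − 8/19.525 = 0.5902689…
Then the exponent is δ²μ/2 = (μ − 8)²/(2μ) = 3.401424.
Bound = exp(−3.401424) = 0.03333.

0.0333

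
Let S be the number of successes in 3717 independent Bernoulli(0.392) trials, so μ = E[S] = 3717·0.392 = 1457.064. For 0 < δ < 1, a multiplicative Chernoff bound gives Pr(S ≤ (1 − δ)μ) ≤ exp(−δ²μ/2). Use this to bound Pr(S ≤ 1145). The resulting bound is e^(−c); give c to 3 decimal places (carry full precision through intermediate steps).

33.418

Write 1145 = (1 − δ)μ, so δ = 1 − 1145/1457.064 = 0.2141732…
Then the exponent is δ²μ/2 = (μ − 1145)²/(2μ) = 33.417866.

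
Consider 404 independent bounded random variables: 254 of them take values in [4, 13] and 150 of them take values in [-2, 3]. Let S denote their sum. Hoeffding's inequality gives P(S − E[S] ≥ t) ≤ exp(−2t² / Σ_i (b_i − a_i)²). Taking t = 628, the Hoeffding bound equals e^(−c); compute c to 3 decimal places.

Σ(b_i − a_i)² = 254·9² + 150·5² = 24324.
c = 2t² / 24324 = 2·628² / 24324 = 32.4276.

32.428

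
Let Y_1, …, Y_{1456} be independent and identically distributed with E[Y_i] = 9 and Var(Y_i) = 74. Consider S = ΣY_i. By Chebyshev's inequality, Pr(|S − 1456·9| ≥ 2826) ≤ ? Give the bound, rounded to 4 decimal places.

0.0135

Var(S) = n·Var(Y_i) = 1456·74 = 107744.
Chebyshev: Pr(|S − 1456·9| ≥ 2826) ≤ Var(S)/2826² = 107744/7986276 = 0.0135.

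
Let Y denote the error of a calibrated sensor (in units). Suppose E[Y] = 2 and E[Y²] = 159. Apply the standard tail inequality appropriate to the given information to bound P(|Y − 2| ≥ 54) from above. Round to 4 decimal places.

0.0532

The first two moments determine the variance, so Chebyshev's inequality is the sharpest standard bound available.
Var(Y) = E[Y²] − (E[Y])² = 159 − 4 = 155.
Chebyshev's inequality: P(|Y − μ| ≥ t) ≤ Var(Y)/t² = 155/2916 = 0.0532.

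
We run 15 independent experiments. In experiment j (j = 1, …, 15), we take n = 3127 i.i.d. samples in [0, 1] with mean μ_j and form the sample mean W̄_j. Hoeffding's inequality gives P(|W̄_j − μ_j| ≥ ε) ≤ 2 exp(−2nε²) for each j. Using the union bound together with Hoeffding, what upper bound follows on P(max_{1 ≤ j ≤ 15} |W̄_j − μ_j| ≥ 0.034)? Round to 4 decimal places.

Per-experiment Hoeffding bound: 2·exp(−2·3127·0.034²) = 2·exp(−7.22962) = 0.0014496.
Union bound over 15 events: 15·0.0014496 = 0.02174.

0.0217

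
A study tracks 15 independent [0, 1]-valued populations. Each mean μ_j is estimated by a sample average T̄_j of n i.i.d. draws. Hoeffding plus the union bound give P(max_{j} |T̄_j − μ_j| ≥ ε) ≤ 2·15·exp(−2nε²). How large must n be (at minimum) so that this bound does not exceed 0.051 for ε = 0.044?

1647

Need 2·15·exp(−2nε²) ≤ 0.051, i.e. exp(−2nε²) ≤ 0.051/30.
So 2nε² ≥ ln(30/0.051) = 6.377127.
Hence n ≥ 6.377127/(2·0.044²) = 1646.985.
The smallest integer n is 1647.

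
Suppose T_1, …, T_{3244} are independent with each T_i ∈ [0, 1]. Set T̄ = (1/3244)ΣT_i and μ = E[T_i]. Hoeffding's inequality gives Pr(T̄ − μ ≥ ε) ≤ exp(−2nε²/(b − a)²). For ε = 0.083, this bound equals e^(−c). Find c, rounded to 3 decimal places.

c = 2nε²/(b − a)² = 2·3244·0.083² / 1² = 44.6958.

44.696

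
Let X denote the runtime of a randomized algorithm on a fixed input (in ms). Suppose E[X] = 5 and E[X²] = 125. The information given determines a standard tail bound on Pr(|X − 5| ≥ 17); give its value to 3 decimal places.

The first two moments determine the variance, so Chebyshev's inequality is the sharpest standard bound available.
Var(X) = E[X²] − (E[X])² = 125 − 25 = 100.
Chebyshev's inequality: Pr(|X − μ| ≥ t) ≤ Var(X)/t² = 100/289 = 0.3460.

0.346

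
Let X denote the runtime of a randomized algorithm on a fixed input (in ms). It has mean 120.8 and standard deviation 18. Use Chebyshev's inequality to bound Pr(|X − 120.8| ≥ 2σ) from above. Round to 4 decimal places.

Chebyshev: Pr(|X − μ| ≥ t) ≤ Var(X)/t².
Var(X) = σ² = 18² = 324.
t = 2·18 = 36.
Bound = 324 / 1296 = 0.2500.

0.2500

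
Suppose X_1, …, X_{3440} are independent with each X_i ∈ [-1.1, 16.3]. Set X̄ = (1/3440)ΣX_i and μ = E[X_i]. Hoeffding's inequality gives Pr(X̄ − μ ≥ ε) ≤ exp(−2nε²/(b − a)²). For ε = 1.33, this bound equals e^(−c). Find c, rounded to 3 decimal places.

40.197

c = 2nε²/(b − a)² = 2·3440·1.33² / 17.4² = 40.1970.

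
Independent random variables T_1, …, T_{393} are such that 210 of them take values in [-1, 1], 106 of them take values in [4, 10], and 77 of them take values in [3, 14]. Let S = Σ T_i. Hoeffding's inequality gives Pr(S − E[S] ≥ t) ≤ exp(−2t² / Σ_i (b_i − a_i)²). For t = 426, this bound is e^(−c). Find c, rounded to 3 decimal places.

Σ(b_i − a_i)² = 210·2² + 106·6² + 77·11² = 13973.
c = 2t² / 13973 = 2·426² / 13973 = 25.9752.

25.975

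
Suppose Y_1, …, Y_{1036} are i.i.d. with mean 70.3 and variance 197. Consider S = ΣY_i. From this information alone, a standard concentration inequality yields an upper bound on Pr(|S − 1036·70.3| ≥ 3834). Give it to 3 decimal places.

With mean and variance of each term known, Chebyshev's inequality bounds the deviation of the sum (or sample mean).
Var(S) = n·Var(Y_i) = 1036·197 = 204092.
Chebyshev: Pr(|S − 1036·70.3| ≥ 3834) ≤ Var(S)/3834² = 204092/14699556 = 0.0139.

0.014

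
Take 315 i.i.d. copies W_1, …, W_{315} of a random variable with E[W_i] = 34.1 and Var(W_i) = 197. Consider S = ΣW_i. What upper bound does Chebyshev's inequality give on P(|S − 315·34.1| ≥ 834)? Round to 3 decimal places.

Var(S) = n·Var(W_i) = 315·197 = 62055.
Chebyshev: P(|S − 315·34.1| ≥ 834) ≤ Var(S)/834² = 62055/695556 = 0.0892.

0.089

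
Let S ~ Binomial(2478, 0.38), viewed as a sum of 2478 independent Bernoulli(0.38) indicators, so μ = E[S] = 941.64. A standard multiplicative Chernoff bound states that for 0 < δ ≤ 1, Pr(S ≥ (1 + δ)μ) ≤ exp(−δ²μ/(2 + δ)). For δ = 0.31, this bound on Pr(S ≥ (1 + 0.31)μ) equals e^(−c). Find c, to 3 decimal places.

c = δ²μ/(2 + δ) = 0.31²·941.64/(2 + 0.31) = 39.1739.

39.174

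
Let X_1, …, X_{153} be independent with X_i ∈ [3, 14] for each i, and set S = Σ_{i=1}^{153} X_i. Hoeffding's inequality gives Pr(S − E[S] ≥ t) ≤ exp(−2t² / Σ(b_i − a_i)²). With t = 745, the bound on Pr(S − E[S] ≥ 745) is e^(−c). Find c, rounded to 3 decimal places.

59.961

Σ(b_i − a_i)² = 153·(11)² = 18513.
c = 2t²/18513 = 2·745²/18513 = 59.9606.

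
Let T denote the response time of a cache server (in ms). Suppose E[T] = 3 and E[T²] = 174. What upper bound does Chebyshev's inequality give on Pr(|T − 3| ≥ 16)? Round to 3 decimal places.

0.645

Var(T) = E[T²] − (E[T])² = 174 − 9 = 165.
Chebyshev's inequality: Pr(|T − μ| ≥ t) ≤ Var(T)/t² = 165/256 = 0.6445.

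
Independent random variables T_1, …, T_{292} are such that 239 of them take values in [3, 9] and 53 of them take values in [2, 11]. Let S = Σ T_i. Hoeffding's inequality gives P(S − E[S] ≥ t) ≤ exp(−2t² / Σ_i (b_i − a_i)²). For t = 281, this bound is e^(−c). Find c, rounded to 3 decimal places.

Σ(b_i − a_i)² = 239·6² + 53·9² = 12897.
c = 2t² / 12897 = 2·281² / 12897 = 12.2449.

12.245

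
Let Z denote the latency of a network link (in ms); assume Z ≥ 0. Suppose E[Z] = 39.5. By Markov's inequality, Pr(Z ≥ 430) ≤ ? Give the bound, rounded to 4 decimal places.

0.0919

Markov's inequality: for a non-negative random variable, Pr(Z ≥ a) ≤ E[Z]/a.
Here E[Z] = 39.5 and a = 430, so the bound is 39.5/430 = 0.0919.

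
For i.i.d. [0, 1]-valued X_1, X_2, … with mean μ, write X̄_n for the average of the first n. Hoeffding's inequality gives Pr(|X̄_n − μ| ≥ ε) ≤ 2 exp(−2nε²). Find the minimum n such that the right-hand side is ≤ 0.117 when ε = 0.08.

222

Require 2·exp(−2nε²) ≤ 0.117, i.e. 2nε² ≥ ln(2/0.117) = 2.838729.
So n ≥ 2.838729 / (2·0.08²) = 221.776.
The smallest integer n is 222.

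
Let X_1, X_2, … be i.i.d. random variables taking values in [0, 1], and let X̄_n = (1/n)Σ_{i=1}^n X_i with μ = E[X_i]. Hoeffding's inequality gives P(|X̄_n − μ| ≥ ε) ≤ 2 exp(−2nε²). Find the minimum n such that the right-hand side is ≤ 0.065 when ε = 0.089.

Require 2·exp(−2nε²) ≤ 0.065, i.e. 2nε² ≥ ln(2/0.065) = 3.426515.
So n ≥ 3.426515 / (2·0.089²) = 216.293.
The smallest integer n is 217.

217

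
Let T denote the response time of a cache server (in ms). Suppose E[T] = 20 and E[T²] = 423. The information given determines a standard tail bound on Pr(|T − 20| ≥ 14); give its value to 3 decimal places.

The first two moments determine the variance, so Chebyshev's inequality is the sharpest standard bound available.
Var(T) = E[T²] − (E[T])² = 423 − 400 = 23.
Chebyshev's inequality: Pr(|T − μ| ≥ t) ≤ Var(T)/t² = 23/196 = 0.1173.

0.117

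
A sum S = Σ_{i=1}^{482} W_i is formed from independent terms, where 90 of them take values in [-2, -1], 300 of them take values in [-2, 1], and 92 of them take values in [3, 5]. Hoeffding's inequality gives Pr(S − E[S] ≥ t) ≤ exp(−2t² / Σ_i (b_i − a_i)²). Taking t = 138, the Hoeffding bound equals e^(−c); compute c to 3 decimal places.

12.061

Σ(b_i − a_i)² = 90·1² + 300·3² + 92·2² = 3158.
c = 2t² / 3158 = 2·138² / 3158 = 12.0608.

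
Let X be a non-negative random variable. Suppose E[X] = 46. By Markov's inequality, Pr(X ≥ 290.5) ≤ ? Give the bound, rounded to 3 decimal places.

Markov's inequality: for a non-negative random variable, Pr(X ≥ a) ≤ E[X]/a.
Here E[X] = 46 and a = 290.5, so the bound is 46/290.5 = 0.1583.

0.158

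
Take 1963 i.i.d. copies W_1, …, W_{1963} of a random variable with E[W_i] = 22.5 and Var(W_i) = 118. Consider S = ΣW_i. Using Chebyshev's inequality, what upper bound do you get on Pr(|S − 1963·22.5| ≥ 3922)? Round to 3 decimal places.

0.015

Var(S) = n·Var(W_i) = 1963·118 = 231634.
Chebyshev: Pr(|S − 1963·22.5| ≥ 3922) ≤ Var(S)/3922² = 231634/15382084 = 0.0151.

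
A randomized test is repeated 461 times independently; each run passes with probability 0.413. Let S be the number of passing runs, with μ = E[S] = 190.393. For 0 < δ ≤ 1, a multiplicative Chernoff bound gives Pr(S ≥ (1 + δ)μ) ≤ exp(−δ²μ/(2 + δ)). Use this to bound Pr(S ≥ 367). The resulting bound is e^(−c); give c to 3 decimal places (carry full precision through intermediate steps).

55.957

Write 367 = (1 + δ)μ, so δ = 367/190.393 − 1 = 0.9275919…
Then the exponent is δ²μ/(2 + δ) = (367 − μ)² / (μ·(2 + δ)) = 55.956986.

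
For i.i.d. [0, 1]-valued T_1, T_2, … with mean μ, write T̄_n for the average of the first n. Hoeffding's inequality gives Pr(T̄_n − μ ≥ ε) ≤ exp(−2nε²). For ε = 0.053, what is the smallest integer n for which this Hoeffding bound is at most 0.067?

Require exp(−2nε²) ≤ 0.067, i.e. 2nε² ≥ ln(1/0.067) = 2.703063.
So n ≥ 2.703063 / (2·0.053²) = 481.143.
The smallest integer n is 482.

482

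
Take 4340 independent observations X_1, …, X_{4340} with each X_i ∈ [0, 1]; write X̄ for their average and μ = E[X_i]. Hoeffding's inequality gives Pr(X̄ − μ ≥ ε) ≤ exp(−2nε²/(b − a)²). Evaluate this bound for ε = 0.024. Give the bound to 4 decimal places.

Exponent: 2nε²/(b − a)² = 2·4340·0.024² / 1² = 4.99968.
Bound = exp(−4.99968) = 0.00674.

0.0067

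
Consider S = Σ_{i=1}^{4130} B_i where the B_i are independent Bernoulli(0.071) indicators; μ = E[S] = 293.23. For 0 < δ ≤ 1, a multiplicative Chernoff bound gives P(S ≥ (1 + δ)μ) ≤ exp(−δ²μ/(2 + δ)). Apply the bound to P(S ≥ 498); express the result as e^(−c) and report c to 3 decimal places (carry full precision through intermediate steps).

52.994

Write 498 = (1 + δ)μ, so δ = 498/293.23 − 1 = 0.6983255…
Then the exponent is δ²μ/(2 + δ) = (498 − μ)² / (μ·(2 + δ)) = 52.994392.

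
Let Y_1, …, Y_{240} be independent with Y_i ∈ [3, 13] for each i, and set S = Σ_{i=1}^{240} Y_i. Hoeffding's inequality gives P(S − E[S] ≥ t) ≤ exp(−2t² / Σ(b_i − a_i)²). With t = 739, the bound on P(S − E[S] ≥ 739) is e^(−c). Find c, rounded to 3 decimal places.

45.510

Σ(b_i − a_i)² = 240·(10)² = 24000.
c = 2t²/24000 = 2·739²/24000 = 45.5101.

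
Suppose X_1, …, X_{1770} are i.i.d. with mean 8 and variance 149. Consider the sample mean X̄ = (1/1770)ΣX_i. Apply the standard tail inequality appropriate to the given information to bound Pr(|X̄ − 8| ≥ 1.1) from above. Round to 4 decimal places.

With mean and variance of each term known, Chebyshev's inequality bounds the deviation of the sum (or sample mean).
Var(X̄) = Var(X_i)/n = 149/1770 = 0.084181.
Chebyshev: Pr(|X̄ − 8| ≥ 1.1) ≤ Var(X̄)/(1.1)² = 149/(1770·1.1²) = 0.0696.

0.0696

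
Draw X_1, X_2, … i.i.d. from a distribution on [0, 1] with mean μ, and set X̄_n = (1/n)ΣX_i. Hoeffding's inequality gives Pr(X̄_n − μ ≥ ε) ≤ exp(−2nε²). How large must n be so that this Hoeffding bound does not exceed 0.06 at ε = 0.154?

Require exp(−2nε²) ≤ 0.06, i.e. 2nε² ≥ ln(1/0.06) = 2.813411.
So n ≥ 2.813411 / (2·0.154²) = 59.315.
The smallest integer n is 60.

60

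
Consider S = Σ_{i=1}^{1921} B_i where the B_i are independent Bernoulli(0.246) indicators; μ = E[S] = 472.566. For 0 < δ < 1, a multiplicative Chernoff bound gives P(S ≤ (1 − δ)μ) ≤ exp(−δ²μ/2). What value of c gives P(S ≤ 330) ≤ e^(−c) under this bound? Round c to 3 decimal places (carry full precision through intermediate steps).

21.505

Write 330 = (1 − δ)μ, so δ = 1 − 330/472.566 = 0.3016848…
Then the exponent is δ²μ/2 = (μ − 330)²/(2μ) = 21.505001.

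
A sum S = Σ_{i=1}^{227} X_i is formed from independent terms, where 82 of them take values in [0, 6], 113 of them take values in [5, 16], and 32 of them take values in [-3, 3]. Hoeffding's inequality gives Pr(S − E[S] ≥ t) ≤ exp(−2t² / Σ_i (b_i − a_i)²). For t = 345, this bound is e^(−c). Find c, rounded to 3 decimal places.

Σ(b_i − a_i)² = 82·6² + 113·11² + 32·6² = 17777.
c = 2t² / 17777 = 2·345² / 17777 = 13.3909.

13.391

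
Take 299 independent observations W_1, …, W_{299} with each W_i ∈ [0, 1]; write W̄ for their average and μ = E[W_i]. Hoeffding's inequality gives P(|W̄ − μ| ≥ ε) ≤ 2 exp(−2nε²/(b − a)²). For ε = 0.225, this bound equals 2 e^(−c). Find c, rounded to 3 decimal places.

30.274

c = 2nε²/(b − a)² = 2·299·0.225² / 1² = 30.2737.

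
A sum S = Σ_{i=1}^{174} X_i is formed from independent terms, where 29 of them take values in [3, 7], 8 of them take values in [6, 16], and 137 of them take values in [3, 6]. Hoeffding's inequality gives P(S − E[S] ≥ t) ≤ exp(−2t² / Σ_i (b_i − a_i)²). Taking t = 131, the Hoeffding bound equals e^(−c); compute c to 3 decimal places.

Σ(b_i − a_i)² = 29·4² + 8·10² + 137·3² = 2497.
c = 2t² / 2497 = 2·131² / 2497 = 13.7453.

13.745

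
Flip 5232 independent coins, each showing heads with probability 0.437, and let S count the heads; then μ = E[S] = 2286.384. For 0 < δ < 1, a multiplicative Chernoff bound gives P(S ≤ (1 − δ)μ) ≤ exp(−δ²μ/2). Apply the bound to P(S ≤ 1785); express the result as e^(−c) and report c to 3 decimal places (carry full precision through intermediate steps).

54.975

Write 1785 = (1 − δ)μ, so δ = 1 − 1785/2286.384 = 0.2192912…
Then the exponent is δ²μ/2 = (μ − 1785)²/(2μ) = 54.974561.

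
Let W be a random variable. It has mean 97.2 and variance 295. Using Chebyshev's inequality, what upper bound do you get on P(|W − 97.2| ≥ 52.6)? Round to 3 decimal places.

0.107

Chebyshev: P(|W − μ| ≥ t) ≤ Var(W)/t².
Bound = 295 / 2766.76 = 0.1066.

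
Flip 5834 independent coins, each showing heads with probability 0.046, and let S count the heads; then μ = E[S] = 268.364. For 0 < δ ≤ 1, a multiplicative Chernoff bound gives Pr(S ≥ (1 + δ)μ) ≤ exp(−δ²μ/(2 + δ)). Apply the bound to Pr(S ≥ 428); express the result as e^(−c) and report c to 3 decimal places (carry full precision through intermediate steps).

36.595

Write 428 = (1 + δ)μ, so δ = 428/268.364 − 1 = 0.5948488…
Then the exponent is δ²μ/(2 + δ) = (428 − μ)² / (μ·(2 + δ)) = 36.595304.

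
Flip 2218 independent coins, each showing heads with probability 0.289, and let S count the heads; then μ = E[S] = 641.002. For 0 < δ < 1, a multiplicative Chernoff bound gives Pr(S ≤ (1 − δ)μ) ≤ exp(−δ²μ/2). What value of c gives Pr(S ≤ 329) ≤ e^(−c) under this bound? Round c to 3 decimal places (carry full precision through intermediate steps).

Write 329 = (1 − δ)μ, so δ = 1 − 329/641.002 = 0.4867411…
Then the exponent is δ²μ/2 = (μ − 329)²/(2μ) = 75.932094.

75.932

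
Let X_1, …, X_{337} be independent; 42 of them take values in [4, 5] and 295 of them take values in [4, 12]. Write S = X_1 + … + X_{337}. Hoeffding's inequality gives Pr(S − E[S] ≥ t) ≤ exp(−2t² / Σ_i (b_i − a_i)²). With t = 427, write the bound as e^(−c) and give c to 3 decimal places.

Σ(b_i − a_i)² = 42·1² + 295·8² = 18922.
c = 2t² / 18922 = 2·427² / 18922 = 19.2716.

19.272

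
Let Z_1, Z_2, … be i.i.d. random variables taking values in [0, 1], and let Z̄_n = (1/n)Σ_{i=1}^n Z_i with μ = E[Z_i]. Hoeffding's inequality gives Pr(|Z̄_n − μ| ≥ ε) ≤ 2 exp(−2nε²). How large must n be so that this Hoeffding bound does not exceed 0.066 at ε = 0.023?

Require 2·exp(−2nε²) ≤ 0.066, i.e. 2nε² ≥ ln(2/0.066) = 3.411248.
So n ≥ 3.411248 / (2·0.023²) = 3224.242.
The smallest integer n is 3225.

3225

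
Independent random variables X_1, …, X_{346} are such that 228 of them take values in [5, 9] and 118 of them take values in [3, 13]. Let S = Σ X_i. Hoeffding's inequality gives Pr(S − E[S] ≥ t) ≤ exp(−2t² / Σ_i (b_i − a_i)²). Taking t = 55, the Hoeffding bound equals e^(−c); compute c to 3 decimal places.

0.392

Σ(b_i − a_i)² = 228·4² + 118·10² = 15448.
c = 2t² / 15448 = 2·55² / 15448 = 0.3916.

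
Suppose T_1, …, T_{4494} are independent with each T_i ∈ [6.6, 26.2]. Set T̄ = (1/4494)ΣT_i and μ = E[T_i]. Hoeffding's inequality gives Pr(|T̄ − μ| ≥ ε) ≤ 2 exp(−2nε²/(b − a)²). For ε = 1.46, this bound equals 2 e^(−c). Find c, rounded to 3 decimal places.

c = 2nε²/(b − a)² = 2·4494·1.46² / 19.6² = 49.8720.

49.872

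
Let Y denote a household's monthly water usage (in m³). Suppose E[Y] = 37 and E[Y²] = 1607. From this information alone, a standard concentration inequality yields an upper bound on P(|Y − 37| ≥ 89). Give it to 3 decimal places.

0.030

The first two moments determine the variance, so Chebyshev's inequality is the sharpest standard bound available.
Var(Y) = E[Y²] − (E[Y])² = 1607 − 1369 = 238.
Chebyshev's inequality: P(|Y − μ| ≥ t) ≤ Var(Y)/t² = 238/7921 = 0.0300.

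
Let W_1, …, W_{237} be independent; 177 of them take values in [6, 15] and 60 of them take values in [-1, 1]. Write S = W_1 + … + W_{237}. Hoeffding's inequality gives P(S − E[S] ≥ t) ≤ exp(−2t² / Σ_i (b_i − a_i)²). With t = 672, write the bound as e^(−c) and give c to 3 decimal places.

61.958

Σ(b_i − a_i)² = 177·9² + 60·2² = 14577.
c = 2t² / 14577 = 2·672² / 14577 = 61.9584.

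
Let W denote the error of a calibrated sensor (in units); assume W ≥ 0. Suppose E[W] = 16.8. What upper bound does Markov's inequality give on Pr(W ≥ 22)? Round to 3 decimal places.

Markov's inequality: for a non-negative random variable, Pr(W ≥ a) ≤ E[W]/a.
Here E[W] = 16.8 and a = 22, so the bound is 16.8/22 = 0.7636.

0.764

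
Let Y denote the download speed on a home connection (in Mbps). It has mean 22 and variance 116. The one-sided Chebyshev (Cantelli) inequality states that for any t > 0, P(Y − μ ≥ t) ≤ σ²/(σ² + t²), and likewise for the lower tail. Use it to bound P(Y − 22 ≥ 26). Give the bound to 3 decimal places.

0.146

Here σ² = 116 and t = 26, so σ² + t² = 792.
Cantelli's bound: 116/792 = 0.1465.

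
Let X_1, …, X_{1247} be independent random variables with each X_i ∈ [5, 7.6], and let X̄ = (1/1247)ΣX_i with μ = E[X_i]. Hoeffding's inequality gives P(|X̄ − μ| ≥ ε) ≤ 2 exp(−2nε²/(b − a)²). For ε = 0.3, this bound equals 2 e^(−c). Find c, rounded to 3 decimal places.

c = 2nε²/(b − a)² = 2·1247·0.3² / 2.6² = 33.2041.

33.204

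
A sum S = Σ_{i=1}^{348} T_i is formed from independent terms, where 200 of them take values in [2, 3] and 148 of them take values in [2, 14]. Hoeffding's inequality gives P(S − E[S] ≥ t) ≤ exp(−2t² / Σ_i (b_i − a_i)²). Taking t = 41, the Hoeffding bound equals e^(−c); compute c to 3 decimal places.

0.156

Σ(b_i − a_i)² = 200·1² + 148·12² = 21512.
c = 2t² / 21512 = 2·41² / 21512 = 0.1563.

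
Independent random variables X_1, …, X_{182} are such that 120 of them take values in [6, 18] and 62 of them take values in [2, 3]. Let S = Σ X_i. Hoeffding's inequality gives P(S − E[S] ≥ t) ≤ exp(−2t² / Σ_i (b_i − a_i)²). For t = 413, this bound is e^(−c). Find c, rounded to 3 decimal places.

Σ(b_i − a_i)² = 120·12² + 62·1² = 17342.
c = 2t² / 17342 = 2·413² / 17342 = 19.6712.

19.671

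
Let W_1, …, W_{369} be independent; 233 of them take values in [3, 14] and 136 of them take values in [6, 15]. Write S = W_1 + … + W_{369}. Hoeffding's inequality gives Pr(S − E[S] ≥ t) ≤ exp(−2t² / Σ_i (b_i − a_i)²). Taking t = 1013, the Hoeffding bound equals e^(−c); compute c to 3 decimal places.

52.344

Σ(b_i − a_i)² = 233·11² + 136·9² = 39209.
c = 2t² / 39209 = 2·1013² / 39209 = 52.3435.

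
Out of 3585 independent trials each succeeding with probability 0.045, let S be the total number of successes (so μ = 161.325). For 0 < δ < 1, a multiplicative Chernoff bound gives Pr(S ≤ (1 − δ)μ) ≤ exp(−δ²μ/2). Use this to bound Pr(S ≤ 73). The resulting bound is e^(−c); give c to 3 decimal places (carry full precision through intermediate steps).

24.179

Write 73 = (1 − δ)μ, so δ = 1 − 73/161.325 = 0.5474973…
Then the exponent is δ²μ/2 = (μ − 73)²/(2μ) = 24.178849.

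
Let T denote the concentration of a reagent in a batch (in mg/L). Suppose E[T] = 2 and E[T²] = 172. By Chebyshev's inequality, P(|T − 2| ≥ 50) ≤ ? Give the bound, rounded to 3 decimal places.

0.067

Var(T) = E[T²] − (E[T])² = 172 − 4 = 168.
Chebyshev's inequality: P(|T − μ| ≥ t) ≤ Var(T)/t² = 168/2500 = 0.0672.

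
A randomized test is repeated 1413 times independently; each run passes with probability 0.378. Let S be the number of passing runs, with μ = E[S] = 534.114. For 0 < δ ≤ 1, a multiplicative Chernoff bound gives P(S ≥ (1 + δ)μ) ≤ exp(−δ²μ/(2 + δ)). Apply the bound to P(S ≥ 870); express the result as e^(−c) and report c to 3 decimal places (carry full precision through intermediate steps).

80.349

Write 870 = (1 + δ)μ, so δ = 870/534.114 − 1 = 0.6288657…
Then the exponent is δ²μ/(2 + δ) = (870 − μ)² / (μ·(2 + δ)) = 80.349177.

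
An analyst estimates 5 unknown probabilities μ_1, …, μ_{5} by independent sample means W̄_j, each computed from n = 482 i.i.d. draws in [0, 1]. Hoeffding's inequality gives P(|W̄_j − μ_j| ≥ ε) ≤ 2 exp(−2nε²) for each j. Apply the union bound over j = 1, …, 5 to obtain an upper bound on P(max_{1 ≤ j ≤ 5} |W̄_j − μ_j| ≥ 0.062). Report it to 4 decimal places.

Per-experiment Hoeffding bound: 2·exp(−2·482·0.062²) = 2·exp(−3.70562) = 0.04917.
Union bound over 5 events: 5·0.04917 = 0.24585.

0.2459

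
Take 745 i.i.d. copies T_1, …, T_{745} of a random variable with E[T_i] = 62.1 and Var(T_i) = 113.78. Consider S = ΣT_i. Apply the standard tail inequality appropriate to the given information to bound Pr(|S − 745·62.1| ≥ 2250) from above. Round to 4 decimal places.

0.0167

With mean and variance of each term known, Chebyshev's inequality bounds the deviation of the sum (or sample mean).
Var(S) = n·Var(T_i) = 745·113.78 = 84766.1.
Chebyshev: Pr(|S − 745·62.1| ≥ 2250) ≤ Var(S)/2250² = 84766.1/5062500 = 0.0167.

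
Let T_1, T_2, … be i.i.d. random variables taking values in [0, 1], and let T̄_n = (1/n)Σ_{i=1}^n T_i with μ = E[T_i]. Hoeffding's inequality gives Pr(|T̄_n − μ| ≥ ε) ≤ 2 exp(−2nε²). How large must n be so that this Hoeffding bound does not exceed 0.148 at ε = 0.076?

226

Require 2·exp(−2nε²) ≤ 0.148, i.e. 2nε² ≥ ln(2/0.148) = 2.603690.
So n ≥ 2.603690 / (2·0.076²) = 225.389.
The smallest integer n is 226.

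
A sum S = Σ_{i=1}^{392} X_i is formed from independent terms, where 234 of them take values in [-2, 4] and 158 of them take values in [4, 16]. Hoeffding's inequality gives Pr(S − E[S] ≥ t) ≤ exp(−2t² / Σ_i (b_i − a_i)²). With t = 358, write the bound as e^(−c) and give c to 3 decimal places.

8.222

Σ(b_i − a_i)² = 234·6² + 158·12² = 31176.
c = 2t² / 31176 = 2·358² / 31176 = 8.2220.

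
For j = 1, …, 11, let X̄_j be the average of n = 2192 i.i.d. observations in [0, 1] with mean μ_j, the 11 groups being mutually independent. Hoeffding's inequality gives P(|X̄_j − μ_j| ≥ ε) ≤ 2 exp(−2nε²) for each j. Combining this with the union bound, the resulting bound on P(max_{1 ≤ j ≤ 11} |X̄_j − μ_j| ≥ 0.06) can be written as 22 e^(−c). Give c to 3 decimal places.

Union bound over the 11 events: P(max_{1 ≤ j ≤ 11} |X̄_j − μ_j| ≥ 0.06) ≤ 11·2·exp(−2nε²) = 22 exp(−2·2192·0.06²).
So c = 2·2192·0.06² = 15.7824.

15.782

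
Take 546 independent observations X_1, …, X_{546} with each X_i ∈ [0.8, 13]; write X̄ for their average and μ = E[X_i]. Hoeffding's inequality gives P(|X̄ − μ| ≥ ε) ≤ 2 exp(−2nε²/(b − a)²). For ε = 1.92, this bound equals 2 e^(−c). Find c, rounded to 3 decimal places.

27.046

c = 2nε²/(b − a)² = 2·546·1.92² / 12.2² = 27.0461.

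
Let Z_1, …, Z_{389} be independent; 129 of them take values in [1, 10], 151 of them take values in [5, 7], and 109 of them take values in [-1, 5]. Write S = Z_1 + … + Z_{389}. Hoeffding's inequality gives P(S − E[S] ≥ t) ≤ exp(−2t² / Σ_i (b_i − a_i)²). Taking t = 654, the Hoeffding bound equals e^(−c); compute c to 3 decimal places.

Σ(b_i − a_i)² = 129·9² + 151·2² + 109·6² = 14977.
c = 2t² / 14977 = 2·654² / 14977 = 57.1164.

57.116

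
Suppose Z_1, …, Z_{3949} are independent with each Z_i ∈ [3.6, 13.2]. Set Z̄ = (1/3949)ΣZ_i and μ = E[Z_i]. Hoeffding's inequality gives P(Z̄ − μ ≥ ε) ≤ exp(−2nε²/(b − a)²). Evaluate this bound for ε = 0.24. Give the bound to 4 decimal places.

0.0072

Exponent: 2nε²/(b − a)² = 2·3949·0.24² / 9.6² = 4.93625.
Bound = exp(−4.93625) = 0.00718.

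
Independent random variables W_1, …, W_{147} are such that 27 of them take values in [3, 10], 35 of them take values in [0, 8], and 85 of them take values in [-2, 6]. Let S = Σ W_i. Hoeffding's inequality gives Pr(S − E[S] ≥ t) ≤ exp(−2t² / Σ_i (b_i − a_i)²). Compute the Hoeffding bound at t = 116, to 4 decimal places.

0.0503

Σ(b_i − a_i)² = 27·7² + 35·8² + 85·8² = 9003.
Exponent = 2·116² / 9003 = 2.98923.
Bound = exp(−2.98923) = 0.05033.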